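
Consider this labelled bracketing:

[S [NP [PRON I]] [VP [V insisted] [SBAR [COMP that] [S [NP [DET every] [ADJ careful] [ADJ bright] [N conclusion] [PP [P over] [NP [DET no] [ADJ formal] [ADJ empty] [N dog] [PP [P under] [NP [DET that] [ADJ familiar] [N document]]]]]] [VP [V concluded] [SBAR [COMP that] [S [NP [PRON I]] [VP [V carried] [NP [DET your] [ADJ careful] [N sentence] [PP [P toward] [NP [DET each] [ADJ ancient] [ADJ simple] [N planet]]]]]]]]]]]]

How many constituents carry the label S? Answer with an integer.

3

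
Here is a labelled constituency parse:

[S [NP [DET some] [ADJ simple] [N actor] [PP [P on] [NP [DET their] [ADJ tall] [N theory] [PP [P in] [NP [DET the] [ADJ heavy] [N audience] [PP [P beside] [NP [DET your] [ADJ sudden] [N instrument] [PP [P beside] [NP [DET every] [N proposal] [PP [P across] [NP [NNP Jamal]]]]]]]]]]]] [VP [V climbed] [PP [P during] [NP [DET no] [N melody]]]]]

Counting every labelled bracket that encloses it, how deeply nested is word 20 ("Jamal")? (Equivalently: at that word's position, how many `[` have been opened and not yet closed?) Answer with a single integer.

13

Counting open brackets not yet closed at "Jamal": [S [NP [PP [NP [PP [NP [PP [NP [PP [NP [PP [NP [NNP = 13.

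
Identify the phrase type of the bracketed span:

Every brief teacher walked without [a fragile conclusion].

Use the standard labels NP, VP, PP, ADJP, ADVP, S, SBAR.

NP

"conclusion" is the head of the bracketed span, so the span is a noun phrase: NP.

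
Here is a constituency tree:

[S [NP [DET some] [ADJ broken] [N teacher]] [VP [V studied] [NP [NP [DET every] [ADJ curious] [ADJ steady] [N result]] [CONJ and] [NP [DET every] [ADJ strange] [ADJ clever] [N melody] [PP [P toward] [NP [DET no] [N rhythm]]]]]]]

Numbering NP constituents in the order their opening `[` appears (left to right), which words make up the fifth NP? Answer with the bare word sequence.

In left-to-right order the NP constituents are "some broken teacher"; "every curious steady result and every strange clever melody toward no rhythm"; "every curious steady result"; "every strange clever melody toward no rhythm"; "no rhythm". Number 5 is "no rhythm".

no rhythm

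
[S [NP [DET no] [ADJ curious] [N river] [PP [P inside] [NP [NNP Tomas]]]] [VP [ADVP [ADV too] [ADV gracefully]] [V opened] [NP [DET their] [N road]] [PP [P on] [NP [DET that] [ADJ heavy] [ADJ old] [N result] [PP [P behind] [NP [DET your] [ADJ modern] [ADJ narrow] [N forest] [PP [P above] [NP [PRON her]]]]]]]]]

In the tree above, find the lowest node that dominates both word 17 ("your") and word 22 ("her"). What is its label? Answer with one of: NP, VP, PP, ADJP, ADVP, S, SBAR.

Both words fall inside [NP your modern narrow forest above her] (words 17–22), and no smaller constituent contains them both. Label: NP.

NP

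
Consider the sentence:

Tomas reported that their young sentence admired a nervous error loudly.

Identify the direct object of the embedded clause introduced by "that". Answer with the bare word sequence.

The verb of the embedded clause introduced by "that" is "admired"; its direct object is the NP "a nervous error".

a nervous error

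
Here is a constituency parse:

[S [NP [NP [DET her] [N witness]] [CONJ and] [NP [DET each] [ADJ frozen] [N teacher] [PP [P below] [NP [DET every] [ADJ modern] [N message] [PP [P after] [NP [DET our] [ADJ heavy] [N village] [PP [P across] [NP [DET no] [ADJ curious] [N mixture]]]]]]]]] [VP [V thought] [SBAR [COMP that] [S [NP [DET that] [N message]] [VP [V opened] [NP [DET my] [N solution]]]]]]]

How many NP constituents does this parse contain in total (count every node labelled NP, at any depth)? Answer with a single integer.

8

Listing each NP by its span: [NP her witness and each frozen teacher below every modern message after our heavy village across no curious mixture]; [NP her witness]; [NP each frozen teacher below every modern message after our heavy village across no curious mixture]; [NP every modern message after our heavy village across no curious mixture]; [NP our heavy village across no curious mixture]; [NP no curious mixture] … — that makes 8.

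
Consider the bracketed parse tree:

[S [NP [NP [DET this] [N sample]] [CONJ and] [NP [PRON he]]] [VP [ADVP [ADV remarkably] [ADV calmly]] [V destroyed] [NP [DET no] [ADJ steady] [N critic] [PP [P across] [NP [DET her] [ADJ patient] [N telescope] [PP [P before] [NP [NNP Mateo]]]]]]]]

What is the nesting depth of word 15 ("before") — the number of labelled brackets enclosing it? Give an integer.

Counting open brackets not yet closed at "before": [S [VP [NP [PP [NP [PP [P = 7.

7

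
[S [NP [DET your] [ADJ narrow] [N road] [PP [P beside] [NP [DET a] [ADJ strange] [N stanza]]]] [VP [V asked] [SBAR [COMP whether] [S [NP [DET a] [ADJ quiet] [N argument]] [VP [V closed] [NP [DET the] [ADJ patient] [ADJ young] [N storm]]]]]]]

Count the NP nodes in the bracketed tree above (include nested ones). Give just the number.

Listing each NP by its span: [NP your narrow road beside a strange stanza]; [NP a strange stanza]; [NP a quiet argument]; [NP the patient young storm] — that makes 4.

4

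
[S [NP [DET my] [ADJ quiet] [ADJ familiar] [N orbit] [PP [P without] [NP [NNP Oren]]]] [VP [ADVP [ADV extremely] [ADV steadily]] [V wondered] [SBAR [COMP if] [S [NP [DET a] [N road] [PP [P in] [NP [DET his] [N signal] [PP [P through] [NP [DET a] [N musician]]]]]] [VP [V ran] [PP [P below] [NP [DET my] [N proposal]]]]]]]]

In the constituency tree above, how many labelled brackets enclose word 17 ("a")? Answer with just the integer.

10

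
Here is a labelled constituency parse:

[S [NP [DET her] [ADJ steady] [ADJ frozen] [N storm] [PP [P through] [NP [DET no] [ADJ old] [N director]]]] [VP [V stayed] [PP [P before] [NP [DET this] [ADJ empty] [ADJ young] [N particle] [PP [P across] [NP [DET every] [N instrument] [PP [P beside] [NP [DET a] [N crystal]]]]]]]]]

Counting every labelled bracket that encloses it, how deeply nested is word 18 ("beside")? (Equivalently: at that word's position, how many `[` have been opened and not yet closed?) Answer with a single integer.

8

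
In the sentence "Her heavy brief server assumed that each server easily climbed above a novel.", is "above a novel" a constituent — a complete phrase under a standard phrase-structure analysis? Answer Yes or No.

These words form the whole prepositional phrase headed by "above", so yes — one constituent.

Yes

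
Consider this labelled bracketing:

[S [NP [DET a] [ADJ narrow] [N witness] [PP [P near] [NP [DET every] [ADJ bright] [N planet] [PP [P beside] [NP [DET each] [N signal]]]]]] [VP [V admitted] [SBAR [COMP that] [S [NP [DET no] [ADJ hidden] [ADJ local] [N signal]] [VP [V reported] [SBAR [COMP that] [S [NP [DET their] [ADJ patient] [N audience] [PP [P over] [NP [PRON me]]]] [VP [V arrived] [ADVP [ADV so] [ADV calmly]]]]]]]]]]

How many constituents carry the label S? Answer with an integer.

3

The S constituents are: [S a narrow witness near every bright planet beside each signal admitted that no hidden local signal reported that their patient audience over me arrived so calmly]; [S no hidden local signal reported that their patient audience over me arrived so calmly]; [S their patient audience over me arrived so calmly]. Total: 3.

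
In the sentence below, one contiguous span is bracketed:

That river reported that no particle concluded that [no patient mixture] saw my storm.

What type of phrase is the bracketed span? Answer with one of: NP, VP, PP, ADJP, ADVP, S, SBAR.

NP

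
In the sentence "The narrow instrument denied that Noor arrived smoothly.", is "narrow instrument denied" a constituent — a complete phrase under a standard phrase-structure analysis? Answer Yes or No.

The smallest constituent containing the whole sequence is the clause [S the narrow instrument denied that Noor arrived smoothly], but the sequence is only part of it — it straddles the boundary between noun phrase "the narrow instrument" and verb phrase "denied that Noor arrived smoothly".

No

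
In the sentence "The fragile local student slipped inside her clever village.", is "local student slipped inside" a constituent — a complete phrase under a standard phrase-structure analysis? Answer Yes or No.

No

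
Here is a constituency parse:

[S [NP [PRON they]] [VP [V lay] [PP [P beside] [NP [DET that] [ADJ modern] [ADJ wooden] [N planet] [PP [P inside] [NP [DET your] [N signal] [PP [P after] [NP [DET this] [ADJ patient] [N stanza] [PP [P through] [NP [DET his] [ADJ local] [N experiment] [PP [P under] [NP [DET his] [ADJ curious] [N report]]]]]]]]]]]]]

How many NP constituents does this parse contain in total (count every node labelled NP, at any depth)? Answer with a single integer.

Listing each NP by its span: [NP they]; [NP that modern wooden planet inside your signal after this patient stanza through his local experiment under his curious report]; [NP your signal after this patient stanza through his local experiment under his curious report]; [NP this patient stanza through his local experiment under his curious report]; [NP his local experiment under his curious report]; [NP his curious report] — that makes 6.

6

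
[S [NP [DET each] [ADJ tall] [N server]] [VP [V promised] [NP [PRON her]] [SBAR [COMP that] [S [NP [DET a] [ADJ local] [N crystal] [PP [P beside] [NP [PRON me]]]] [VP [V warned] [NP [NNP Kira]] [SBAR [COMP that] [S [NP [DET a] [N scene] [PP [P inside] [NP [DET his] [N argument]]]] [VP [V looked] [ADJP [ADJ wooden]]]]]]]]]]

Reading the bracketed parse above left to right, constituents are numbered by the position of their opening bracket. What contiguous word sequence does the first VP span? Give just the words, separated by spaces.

promised her that a local crystal beside me warned Kira that a scene inside his argument looked wooden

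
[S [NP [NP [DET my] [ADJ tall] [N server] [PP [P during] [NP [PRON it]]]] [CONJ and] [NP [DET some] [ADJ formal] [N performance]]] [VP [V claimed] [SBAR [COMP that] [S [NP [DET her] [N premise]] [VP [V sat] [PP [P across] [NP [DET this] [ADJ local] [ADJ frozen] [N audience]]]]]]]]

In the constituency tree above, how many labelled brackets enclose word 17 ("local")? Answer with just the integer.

The word sits inside ADJ, which is inside NP, inside PP, inside VP, inside S, inside SBAR, inside VP, inside S — 8 brackets in all.

8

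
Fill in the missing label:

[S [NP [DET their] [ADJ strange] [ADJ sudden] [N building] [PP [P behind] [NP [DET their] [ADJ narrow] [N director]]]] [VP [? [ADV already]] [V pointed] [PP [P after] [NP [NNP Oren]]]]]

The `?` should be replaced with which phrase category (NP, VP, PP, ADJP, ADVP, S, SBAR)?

Looking at what the `?` directly dominates — ADV 'already' — this is an adverb phrase (ADVP).

ADVP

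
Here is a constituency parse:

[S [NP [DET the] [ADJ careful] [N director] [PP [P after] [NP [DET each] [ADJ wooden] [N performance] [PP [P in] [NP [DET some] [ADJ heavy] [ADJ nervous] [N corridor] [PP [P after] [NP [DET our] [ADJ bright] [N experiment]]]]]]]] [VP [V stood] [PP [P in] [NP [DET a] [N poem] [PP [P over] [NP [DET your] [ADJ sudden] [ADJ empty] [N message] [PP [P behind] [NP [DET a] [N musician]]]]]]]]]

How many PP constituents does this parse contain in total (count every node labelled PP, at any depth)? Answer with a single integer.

The PP constituents are: [PP after each wooden performance in some heavy nervous corridor after our bright experiment]; [PP in some heavy nervous corridor after our bright experiment]; [PP after our bright experiment]; [PP in a poem over your sudden empty message behind a musician]; [PP over your sudden empty message behind a musician]; [PP behind a musician]. Total: 6.

6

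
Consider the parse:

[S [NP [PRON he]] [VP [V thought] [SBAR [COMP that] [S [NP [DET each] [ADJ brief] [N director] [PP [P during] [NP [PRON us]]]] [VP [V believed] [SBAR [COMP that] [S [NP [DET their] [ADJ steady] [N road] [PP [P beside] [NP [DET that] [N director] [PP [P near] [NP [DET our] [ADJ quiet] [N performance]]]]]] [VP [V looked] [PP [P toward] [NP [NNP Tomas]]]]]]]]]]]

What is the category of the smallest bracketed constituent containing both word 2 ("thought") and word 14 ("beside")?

VP

Word 2 lies under S → VP → V; word 14 lies under S → VP → SBAR → S → VP → SBAR → S → NP → PP → P. The lowest shared node is the VP.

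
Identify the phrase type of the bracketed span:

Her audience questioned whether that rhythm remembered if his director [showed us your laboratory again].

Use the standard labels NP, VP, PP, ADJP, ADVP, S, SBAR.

VP

The bracketed span "showed us your laboratory again" is headed by "showed", making it a verb phrase (VP).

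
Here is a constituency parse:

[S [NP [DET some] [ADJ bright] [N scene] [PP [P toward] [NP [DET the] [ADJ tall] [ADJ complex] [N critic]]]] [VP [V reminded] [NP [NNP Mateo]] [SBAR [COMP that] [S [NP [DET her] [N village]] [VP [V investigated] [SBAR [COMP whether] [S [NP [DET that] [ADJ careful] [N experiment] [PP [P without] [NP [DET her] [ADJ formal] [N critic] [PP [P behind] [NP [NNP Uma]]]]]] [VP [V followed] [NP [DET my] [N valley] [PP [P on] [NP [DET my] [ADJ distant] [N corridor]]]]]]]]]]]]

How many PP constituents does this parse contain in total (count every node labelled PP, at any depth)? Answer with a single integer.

Scanning left to right, an opening `[PP` appears at word positions 4, 19, 23, 28 — 4 in total.

4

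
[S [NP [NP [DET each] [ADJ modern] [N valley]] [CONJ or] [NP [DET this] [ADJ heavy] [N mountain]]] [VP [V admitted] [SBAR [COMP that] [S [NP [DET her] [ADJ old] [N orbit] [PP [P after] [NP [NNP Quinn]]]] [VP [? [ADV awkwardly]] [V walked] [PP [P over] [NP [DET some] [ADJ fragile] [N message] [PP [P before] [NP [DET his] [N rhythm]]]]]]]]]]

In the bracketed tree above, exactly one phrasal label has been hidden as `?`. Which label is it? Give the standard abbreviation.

ADVP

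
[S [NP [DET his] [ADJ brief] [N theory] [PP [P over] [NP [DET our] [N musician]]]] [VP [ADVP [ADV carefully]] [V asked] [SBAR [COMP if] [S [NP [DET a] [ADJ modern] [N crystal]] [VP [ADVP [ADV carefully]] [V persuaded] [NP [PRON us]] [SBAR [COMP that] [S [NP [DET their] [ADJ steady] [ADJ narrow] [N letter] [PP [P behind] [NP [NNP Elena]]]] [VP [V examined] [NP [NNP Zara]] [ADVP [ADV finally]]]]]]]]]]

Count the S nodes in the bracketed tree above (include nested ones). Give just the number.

The S constituents are: [S his brief theory over our musician carefully asked if a modern crystal carefully persuaded us that their steady narrow letter behind Elena examined Zara finally]; [S a modern crystal carefully persuaded us that their steady narrow letter behind Elena examined Zara finally]; [S their steady narrow letter behind Elena examined Zara finally]. Total: 3.

3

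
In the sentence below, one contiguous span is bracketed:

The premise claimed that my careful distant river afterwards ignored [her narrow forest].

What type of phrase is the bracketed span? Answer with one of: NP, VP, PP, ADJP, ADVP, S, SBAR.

The span is built around the noun "forest" — a noun phrase (NP).

NP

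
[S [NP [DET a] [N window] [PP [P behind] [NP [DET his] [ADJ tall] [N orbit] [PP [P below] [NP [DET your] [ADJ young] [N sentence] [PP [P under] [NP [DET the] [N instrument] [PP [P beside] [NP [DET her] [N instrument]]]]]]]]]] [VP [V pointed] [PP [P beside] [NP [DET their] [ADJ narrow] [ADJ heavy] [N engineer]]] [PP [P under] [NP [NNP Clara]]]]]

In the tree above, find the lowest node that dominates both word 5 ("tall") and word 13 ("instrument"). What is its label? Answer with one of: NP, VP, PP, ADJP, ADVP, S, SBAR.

NP

Both words fall inside [NP his tall orbit below your young sentence under the instrument beside her instrument] (words 4–16), and no smaller constituent contains them both. Label: NP.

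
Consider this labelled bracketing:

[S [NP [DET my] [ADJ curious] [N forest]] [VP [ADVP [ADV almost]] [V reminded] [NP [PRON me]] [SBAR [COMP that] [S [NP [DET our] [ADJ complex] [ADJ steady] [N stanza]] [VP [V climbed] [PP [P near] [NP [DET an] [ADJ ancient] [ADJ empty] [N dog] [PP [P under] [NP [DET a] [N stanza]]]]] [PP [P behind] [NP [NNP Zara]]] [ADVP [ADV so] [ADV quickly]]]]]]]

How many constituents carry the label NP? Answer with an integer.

6

Listing each NP by its span: [NP my curious forest]; [NP me]; [NP our complex steady stanza]; [NP an ancient empty dog under a stanza]; [NP a stanza]; [NP Zara] — that makes 6.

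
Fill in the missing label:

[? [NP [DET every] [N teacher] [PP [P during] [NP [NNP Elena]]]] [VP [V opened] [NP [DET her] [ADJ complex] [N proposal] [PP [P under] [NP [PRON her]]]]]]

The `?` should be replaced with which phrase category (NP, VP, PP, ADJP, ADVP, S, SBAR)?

Looking at what the `?` directly dominates — NP, VP — this is a clause (S).

S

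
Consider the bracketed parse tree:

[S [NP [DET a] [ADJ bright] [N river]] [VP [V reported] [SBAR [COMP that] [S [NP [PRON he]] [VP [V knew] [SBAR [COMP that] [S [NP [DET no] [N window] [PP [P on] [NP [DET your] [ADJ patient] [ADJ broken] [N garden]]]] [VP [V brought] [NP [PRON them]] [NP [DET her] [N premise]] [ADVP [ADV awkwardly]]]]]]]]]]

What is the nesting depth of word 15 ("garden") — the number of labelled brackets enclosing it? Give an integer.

Counting open brackets not yet closed at "garden": [S [VP [SBAR [S [VP [SBAR [S [NP [PP [NP [N = 11.

11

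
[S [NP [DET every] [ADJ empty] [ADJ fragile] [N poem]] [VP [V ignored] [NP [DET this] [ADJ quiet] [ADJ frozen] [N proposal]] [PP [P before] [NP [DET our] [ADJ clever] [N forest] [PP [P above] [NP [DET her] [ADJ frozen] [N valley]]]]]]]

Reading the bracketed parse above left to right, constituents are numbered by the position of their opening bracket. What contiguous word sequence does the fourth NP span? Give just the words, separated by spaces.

The NP opening brackets appear, in order, over: "every empty fragile poem"; "this quiet frozen proposal"; "our clever forest above her frozen valley"; "her frozen valley". The fourth one spans "her frozen valley".

her frozen valley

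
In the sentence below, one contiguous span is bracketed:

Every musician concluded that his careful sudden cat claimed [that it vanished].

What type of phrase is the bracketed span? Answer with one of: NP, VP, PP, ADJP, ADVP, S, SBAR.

"that" is the head of the bracketed span, so the span is a subordinate clause: SBAR.

SBAR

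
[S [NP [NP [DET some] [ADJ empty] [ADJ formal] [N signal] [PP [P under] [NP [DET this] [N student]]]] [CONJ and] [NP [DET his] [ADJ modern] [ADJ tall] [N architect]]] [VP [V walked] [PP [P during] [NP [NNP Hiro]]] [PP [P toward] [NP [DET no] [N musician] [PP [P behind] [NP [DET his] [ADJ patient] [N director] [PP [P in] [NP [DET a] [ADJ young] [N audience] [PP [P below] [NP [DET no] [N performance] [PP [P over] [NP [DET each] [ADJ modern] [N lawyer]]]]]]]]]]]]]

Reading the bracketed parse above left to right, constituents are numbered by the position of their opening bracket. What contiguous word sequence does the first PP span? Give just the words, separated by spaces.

under this student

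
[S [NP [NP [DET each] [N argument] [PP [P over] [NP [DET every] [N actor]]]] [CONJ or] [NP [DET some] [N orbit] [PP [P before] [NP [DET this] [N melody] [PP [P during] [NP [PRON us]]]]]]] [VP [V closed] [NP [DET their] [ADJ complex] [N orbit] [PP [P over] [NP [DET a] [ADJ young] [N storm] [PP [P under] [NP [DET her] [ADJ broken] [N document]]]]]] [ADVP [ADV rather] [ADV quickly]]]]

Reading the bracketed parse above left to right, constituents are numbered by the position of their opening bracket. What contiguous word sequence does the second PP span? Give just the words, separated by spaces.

Opening `[PP` markers occur at word positions 3, 9, 12, 18, 22; the second of these opens the constituent [PP before this melody during us].

before this melody during us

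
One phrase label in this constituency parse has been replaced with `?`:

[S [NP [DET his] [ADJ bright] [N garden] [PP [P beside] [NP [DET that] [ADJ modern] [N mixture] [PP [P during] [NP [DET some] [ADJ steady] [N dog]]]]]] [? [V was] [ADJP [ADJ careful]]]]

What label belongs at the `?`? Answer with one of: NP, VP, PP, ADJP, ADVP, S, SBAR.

The `?` node immediately contains: V 'was', ADJP. That is the internal structure of a verb phrase, so the label is VP.

VP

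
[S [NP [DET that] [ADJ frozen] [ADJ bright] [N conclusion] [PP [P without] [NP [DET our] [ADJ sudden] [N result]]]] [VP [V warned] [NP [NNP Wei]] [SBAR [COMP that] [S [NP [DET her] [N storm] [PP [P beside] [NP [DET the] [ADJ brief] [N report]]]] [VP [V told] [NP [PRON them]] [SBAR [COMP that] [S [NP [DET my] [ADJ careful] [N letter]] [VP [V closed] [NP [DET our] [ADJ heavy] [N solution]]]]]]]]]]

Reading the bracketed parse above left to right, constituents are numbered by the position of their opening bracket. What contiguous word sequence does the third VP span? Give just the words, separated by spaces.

closed our heavy solution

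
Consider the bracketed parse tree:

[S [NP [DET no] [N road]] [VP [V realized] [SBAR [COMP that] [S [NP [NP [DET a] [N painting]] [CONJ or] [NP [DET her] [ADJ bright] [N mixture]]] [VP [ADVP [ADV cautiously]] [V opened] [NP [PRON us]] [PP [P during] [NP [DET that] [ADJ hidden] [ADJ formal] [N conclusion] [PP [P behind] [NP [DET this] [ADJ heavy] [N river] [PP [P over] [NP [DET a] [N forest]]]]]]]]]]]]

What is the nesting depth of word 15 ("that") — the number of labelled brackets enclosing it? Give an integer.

Counting open brackets not yet closed at "that": [S [VP [SBAR [S [VP [PP [NP [DET = 8.

8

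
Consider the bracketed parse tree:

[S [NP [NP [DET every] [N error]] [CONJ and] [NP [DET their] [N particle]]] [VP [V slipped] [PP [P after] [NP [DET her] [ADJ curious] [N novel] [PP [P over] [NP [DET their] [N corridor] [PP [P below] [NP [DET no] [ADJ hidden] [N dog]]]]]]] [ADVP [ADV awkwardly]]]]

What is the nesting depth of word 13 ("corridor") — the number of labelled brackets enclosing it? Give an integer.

7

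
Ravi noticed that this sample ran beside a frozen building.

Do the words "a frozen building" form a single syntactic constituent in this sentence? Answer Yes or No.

"a frozen building" is exactly the noun phrase [NP a frozen building], a complete constituent.

Yes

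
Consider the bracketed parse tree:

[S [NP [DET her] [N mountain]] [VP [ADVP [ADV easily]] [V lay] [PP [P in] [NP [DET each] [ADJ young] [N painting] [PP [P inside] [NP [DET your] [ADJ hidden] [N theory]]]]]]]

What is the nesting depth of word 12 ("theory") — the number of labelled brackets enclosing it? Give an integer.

7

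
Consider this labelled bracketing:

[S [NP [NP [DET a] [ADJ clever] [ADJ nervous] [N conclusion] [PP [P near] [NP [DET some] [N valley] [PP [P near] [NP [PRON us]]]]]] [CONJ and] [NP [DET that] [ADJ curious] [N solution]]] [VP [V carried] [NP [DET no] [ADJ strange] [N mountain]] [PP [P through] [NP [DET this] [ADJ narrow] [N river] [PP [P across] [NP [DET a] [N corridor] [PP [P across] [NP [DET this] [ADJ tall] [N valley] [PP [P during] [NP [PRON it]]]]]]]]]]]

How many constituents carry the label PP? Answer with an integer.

6

Scanning left to right, an opening `[PP` appears at word positions 5, 8, 18, 22, 25, 29 — 6 in total.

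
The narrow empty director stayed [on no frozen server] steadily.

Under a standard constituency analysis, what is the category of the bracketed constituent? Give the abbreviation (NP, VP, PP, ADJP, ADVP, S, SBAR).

PP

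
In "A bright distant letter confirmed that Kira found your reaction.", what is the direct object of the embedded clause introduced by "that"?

your reaction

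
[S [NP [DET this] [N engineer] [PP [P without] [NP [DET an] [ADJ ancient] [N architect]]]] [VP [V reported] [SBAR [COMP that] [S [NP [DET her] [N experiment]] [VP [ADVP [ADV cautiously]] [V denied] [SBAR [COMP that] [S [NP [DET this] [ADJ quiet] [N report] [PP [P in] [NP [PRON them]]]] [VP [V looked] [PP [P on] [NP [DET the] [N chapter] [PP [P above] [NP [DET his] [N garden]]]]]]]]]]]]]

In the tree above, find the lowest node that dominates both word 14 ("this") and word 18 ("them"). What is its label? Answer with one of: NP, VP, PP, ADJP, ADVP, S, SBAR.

NP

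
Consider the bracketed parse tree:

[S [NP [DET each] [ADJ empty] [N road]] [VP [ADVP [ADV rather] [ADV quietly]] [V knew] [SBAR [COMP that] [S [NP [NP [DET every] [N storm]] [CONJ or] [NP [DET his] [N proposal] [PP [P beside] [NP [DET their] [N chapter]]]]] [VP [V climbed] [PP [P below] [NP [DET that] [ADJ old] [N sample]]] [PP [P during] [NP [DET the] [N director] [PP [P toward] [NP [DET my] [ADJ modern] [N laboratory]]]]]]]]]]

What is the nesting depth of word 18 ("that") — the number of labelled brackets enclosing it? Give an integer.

8

The word sits inside DET, which is inside NP, inside PP, inside VP, inside S, inside SBAR, inside VP, inside S — 8 brackets in all.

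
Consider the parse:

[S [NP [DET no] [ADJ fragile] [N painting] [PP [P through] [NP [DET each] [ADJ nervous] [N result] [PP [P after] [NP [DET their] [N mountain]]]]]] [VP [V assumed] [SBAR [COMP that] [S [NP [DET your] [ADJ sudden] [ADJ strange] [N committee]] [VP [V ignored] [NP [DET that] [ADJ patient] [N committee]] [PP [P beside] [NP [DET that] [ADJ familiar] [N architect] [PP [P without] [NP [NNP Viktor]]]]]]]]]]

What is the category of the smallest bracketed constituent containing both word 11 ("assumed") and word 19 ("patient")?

VP

Word 11 lies under S → VP → V; word 19 lies under S → VP → SBAR → S → VP → NP → ADJ. The lowest shared node is the VP.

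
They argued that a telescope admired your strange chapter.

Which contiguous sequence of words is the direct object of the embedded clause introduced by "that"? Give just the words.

Within the embedded clause introduced by "that", the direct object of "admired" is "your strange chapter".

your strange chapter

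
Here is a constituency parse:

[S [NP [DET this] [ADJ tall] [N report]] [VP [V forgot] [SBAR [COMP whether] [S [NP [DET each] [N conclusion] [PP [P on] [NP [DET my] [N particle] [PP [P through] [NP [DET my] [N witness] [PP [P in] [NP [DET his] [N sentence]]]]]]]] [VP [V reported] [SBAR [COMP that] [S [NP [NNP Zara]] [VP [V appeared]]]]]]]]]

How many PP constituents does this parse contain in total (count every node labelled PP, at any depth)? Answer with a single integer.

3

Scanning left to right, an opening `[PP` appears at word positions 8, 11, 14 — 3 in total.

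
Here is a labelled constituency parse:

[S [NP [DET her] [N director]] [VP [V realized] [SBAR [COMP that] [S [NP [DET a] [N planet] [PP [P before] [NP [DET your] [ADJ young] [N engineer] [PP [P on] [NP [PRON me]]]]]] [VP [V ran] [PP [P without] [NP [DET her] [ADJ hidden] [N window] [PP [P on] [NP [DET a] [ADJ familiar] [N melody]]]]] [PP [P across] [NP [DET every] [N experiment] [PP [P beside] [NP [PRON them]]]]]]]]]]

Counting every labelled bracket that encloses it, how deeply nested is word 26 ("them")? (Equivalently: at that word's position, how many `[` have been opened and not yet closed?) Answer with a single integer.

The word sits inside PRON, which is inside NP, inside PP, inside NP, inside PP, inside VP, inside S, inside SBAR, inside VP, inside S — 10 brackets in all.

10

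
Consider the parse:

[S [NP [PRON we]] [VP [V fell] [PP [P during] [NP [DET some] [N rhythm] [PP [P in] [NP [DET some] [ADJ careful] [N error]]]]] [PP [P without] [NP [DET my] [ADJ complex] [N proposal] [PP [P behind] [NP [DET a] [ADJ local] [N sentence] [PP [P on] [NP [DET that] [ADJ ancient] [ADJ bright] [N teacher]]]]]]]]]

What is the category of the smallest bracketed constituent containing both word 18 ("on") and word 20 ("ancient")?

PP

Both words fall inside [PP on that ancient bright teacher] (words 18–22), and no smaller constituent contains them both. Label: PP.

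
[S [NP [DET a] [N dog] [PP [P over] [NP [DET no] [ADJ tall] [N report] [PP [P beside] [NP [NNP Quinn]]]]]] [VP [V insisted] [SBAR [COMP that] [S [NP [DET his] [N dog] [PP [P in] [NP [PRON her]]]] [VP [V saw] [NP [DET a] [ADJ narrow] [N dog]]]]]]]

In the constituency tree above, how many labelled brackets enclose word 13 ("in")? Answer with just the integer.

7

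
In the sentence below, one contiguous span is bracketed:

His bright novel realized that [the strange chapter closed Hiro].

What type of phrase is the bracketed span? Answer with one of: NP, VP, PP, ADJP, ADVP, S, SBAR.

"closed" is the head of the bracketed span, so the span is a clause: S.

S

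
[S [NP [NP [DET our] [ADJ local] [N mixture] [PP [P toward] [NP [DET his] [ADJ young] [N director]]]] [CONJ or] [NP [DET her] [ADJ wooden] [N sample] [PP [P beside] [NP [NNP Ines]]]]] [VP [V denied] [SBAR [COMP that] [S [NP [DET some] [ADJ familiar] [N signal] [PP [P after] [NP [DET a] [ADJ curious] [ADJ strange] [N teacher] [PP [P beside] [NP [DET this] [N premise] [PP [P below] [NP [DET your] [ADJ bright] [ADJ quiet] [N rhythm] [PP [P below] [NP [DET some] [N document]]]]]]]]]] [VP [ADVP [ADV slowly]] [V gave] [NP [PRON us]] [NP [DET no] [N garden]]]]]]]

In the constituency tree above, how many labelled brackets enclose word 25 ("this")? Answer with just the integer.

Path from the root down to the word: S → VP → SBAR → S → NP → PP → NP → PP → NP → DET. That is 10 enclosing brackets.

10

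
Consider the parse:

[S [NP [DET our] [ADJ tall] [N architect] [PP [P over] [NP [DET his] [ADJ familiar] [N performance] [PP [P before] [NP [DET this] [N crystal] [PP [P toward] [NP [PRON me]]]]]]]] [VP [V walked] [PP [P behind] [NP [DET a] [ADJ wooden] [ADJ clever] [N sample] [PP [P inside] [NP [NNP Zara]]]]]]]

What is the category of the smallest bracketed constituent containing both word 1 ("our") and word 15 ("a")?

The smallest bracket enclosing both words is [S our tall architect over his familiar performance before this crystal toward me walked behind a wooden clever sample inside Zara], so the label is S.

S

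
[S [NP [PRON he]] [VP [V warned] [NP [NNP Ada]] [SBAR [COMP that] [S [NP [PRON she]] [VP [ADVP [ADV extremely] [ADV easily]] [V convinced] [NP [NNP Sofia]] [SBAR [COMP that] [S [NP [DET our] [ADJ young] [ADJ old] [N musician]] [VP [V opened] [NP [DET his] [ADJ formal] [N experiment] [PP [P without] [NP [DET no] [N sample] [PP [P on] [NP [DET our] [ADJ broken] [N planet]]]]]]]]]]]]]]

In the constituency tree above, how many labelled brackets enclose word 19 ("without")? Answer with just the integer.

Counting open brackets not yet closed at "without": [S [VP [SBAR [S [VP [SBAR [S [VP [NP [PP [P = 11.

11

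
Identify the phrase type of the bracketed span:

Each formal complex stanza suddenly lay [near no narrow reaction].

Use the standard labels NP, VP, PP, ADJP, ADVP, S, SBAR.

PP

"near" is the head of the bracketed span, so the span is a prepositional phrase: PP.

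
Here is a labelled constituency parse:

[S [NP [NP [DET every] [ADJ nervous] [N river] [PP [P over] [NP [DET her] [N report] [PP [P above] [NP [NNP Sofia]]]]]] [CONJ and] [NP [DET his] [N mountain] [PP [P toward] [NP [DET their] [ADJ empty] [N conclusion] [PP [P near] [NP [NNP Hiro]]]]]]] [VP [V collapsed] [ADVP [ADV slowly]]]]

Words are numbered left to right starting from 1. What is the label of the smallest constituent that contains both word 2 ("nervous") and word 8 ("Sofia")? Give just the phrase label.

NP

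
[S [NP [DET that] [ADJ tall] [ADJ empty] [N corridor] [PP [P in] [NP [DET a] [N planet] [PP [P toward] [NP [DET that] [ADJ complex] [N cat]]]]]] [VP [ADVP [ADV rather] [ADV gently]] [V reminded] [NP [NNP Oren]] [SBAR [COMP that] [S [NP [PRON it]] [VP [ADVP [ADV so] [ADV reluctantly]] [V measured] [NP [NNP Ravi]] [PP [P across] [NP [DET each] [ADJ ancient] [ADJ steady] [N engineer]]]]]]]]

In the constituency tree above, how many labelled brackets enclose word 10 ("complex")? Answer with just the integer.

7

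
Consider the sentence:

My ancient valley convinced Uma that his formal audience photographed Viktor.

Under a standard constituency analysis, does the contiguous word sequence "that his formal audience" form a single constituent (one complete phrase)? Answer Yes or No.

The smallest constituent containing the whole sequence is the subordinate clause [SBAR that his formal audience photographed Viktor], but the sequence is only part of it — it straddles the boundary between complementizer "that" and clause "his formal audience photographed Viktor".

No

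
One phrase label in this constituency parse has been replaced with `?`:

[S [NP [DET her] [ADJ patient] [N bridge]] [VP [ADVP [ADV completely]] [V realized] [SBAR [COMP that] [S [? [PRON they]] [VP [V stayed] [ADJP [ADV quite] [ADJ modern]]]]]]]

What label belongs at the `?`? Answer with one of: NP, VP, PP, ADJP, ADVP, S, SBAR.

NP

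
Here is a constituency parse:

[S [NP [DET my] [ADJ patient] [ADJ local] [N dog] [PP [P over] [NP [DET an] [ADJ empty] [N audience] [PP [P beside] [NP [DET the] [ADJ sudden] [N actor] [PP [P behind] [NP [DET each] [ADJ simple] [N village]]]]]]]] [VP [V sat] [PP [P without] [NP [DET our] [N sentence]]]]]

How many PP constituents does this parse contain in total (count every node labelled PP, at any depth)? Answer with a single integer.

4

Scanning left to right, an opening `[PP` appears at word positions 5, 9, 13, 18 — 4 in total.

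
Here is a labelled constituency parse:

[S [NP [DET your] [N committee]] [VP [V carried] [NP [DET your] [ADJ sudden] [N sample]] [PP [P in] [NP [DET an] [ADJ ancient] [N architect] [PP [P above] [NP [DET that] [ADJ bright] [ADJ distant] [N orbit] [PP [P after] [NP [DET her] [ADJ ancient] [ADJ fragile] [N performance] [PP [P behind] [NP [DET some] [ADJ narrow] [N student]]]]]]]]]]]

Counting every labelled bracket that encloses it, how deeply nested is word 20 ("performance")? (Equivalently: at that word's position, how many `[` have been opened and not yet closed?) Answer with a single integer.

9

Path from the root down to the word: S → VP → PP → NP → PP → NP → PP → NP → N. That is 9 enclosing brackets.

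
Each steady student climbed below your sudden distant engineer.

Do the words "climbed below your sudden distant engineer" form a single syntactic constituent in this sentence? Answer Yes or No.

Yes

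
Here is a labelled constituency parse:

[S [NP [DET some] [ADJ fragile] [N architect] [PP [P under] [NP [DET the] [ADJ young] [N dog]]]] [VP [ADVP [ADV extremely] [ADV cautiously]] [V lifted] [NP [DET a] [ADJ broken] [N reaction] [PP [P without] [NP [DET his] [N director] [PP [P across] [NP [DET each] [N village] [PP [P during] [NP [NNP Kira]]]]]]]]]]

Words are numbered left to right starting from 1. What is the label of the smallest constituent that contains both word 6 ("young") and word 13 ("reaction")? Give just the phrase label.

The smallest bracket enclosing both words is [S some fragile architect under the young dog extremely cautiously lifted a broken reaction without his director across each village during Kira], so the label is S.

S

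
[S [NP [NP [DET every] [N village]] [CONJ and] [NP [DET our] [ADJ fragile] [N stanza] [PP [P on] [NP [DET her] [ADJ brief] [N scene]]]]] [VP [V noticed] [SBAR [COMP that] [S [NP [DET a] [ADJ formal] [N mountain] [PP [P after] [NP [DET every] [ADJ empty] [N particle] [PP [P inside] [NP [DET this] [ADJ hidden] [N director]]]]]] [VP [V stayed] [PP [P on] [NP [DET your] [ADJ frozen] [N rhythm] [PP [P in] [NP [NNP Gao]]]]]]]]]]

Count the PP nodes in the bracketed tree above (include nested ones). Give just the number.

5

Listing each PP by its span: [PP on her brief scene]; [PP after every empty particle inside this hidden director]; [PP inside this hidden director]; [PP on your frozen rhythm in Gao]; [PP in Gao] — that makes 5.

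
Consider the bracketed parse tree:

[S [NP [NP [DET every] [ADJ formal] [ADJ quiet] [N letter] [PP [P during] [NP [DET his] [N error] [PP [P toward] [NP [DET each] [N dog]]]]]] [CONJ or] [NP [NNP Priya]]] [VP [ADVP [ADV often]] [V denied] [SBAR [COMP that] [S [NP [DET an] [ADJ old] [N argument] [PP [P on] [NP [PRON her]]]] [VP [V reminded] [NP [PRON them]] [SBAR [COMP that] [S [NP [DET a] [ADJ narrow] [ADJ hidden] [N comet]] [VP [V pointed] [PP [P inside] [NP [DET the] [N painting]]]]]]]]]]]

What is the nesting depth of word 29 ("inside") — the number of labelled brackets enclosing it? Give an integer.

The word sits inside P, which is inside PP, inside VP, inside S, inside SBAR, inside VP, inside S, inside SBAR, inside VP, inside S — 10 brackets in all.

10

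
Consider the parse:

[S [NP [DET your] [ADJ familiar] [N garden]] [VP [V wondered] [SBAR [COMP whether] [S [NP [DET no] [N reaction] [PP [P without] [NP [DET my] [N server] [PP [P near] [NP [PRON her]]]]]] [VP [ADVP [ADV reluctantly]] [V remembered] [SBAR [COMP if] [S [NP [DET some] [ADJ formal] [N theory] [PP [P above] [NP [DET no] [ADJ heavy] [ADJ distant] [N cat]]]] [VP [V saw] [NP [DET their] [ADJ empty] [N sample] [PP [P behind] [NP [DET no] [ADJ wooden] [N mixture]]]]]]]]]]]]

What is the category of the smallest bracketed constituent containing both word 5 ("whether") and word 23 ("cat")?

SBAR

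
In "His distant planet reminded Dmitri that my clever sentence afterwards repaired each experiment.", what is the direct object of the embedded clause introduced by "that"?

"repaired" heads the VP of the embedded clause introduced by "that", and "each experiment" is its direct object.

each experiment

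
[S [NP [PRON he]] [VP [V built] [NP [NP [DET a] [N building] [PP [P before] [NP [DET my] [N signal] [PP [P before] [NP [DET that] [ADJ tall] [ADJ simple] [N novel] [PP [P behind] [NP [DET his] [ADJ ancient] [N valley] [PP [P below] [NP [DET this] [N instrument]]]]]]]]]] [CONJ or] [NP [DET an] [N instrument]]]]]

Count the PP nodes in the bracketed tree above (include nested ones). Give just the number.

4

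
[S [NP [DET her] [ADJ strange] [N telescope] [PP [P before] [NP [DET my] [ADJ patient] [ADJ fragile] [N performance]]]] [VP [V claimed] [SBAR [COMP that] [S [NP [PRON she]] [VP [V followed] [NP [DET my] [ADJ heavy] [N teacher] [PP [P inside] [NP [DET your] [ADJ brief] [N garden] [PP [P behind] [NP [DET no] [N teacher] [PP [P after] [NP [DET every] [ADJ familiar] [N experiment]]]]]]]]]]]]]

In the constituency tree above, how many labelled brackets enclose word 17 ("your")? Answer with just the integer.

9

Path from the root down to the word: S → VP → SBAR → S → VP → NP → PP → NP → DET. That is 9 enclosing brackets.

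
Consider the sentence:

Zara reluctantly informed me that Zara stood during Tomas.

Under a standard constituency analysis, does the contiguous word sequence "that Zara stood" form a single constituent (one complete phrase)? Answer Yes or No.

No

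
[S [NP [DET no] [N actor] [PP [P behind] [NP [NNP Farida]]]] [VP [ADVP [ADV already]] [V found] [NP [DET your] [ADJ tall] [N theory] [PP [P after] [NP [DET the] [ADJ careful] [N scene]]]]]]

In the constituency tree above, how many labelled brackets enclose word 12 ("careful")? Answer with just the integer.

Counting open brackets not yet closed at "careful": [S [VP [NP [PP [NP [ADJ = 6.

6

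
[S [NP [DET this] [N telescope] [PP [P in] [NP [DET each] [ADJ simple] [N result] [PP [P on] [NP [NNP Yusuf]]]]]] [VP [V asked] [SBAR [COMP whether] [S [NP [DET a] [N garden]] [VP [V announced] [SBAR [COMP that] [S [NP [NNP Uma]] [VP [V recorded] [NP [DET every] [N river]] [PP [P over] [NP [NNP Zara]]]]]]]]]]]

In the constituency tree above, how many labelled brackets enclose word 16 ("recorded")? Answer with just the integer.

9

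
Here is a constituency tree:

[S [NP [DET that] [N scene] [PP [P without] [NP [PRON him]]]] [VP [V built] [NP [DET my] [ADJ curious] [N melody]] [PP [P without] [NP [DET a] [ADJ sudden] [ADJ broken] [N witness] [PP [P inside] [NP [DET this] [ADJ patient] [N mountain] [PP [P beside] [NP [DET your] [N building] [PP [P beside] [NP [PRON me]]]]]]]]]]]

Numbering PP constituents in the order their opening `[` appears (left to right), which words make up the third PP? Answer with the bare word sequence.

The PP opening brackets appear, in order, over: "without him"; "without a sudden broken witness inside this patient mountain beside your building beside me"; "inside this patient mountain beside your building beside me"; "beside your building beside me"; "beside me". The third one spans "inside this patient mountain beside your building beside me".

inside this patient mountain beside your building beside me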